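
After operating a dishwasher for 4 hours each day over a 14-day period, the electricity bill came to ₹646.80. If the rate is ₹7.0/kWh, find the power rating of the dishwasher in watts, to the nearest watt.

1650 W

Energy = ₹646.80 ÷ ₹7.0/kWh = 92.4 kWh
Runtime = 4 h/day × 14 days = 56 h
Power = 92.4 kWh ÷ 56 h = 1.65 kW = 1650 W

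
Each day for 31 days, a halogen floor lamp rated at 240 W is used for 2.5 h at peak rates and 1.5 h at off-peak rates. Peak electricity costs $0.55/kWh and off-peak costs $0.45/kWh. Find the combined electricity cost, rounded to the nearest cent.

Peak energy = 0.24 kW × 2.5 h × 31 = 18.6 kWh
Off-peak energy = 0.24 kW × 1.5 h × 31 = 11.16 kWh
Cost = 18.6 × $0.55 + 11.16 × $0.45 = $10.23 + $5.022 = $15.25

$15.25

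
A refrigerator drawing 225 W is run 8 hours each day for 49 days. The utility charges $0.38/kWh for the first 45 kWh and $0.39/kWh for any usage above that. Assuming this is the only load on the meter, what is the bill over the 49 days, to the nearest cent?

Runtime = 8 h/day × 49 days = 392 h
Energy = 0.225 kW × 392 h = 88.2 kWh
Tier 1 (0–45 kWh): 45 × $0.38 = $17.1
Above 45 kWh: 43.2 × $0.39 = $16.848
Bill = $33.95

$33.95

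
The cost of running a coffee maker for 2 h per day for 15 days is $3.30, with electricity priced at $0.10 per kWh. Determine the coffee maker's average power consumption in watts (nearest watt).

Energy = $3.30 ÷ $0.10/kWh = 33 kWh
Runtime = 2 h/day × 15 days = 30 h
Power = 33 kWh ÷ 30 h = 1.1 kW = 1100 W

1100 W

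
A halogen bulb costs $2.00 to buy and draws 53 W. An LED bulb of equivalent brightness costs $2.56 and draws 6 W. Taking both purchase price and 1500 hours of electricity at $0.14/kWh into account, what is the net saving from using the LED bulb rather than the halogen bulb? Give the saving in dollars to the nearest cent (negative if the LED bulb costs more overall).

halogen bulb: $2.00 + (53/1000) kW × 1500 h × $0.14 = $2.00 + $11.13 = $13.13
LED bulb: $2.56 + (6/1000) kW × 1500 h × $0.14 = $2.56 + $1.26 = $3.82
Saving = $13.13 − $3.82 = $9.31

$9.31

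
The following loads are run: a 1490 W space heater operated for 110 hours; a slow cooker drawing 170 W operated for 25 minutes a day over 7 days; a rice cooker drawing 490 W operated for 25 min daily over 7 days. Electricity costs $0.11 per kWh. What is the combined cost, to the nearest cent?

$18.24

space heater: 1.49 kW × 110 h = 163.9 kWh
slow cooker: Runtime = 25 min × 7 = 175 min = 2.916666… h
slow cooker: 0.17 kW × 2.916666… h = 0.495833… kWh
rice cooker: Runtime = 25 min × 7 = 175 min = 2.916666… h
rice cooker: 0.49 kW × 2.916666… h = 1.429166… kWh
Total energy = 165.825 kWh
Cost = 165.825 × $0.11 = $18.24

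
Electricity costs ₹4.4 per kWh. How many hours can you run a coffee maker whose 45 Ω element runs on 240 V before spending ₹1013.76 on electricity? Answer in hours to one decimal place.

Power = V²/R = 240²/45 = 1280 W = 1.28 kW
Energy available = ₹1013.76 ÷ ₹4.4/kWh = 230.4 kWh
Hours = 230.4 kWh ÷ 1.28 kW = 180.0 h

180.0 h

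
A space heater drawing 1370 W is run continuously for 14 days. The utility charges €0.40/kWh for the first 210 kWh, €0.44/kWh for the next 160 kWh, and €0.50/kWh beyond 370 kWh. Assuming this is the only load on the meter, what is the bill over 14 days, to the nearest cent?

Runtime = 24 h × 14 = 336 h
Energy = 1.37 kW × 336 h = 460.32 kWh
Tier 1 (0–210 kWh): 210 × €0.40 = €84
Tier 2 (210–370 kWh): 160 × €0.44 = €70.4
Above 370 kWh: 90.32 × €0.50 = €45.16
Bill = €199.56

€199.56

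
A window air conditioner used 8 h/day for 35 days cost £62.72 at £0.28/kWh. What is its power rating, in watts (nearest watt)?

800 W

Energy = £62.72 ÷ £0.28/kWh = 224 kWh
Runtime = 8 h/day × 35 days = 280 h
Power = 224 kWh ÷ 280 h = 0.8 kW = 800 W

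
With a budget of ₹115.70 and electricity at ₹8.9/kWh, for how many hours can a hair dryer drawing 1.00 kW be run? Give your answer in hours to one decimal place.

Energy available = ₹115.70 ÷ ₹8.9/kWh = 13 kWh
Hours = 13 kWh ÷ 1 kW = 13.0 h

13.0 h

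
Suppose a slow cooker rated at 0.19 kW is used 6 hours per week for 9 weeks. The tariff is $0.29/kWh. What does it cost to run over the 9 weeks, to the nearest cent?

Runtime = 6 h/week × 9 weeks = 54 h
Energy = 0.19 kW × 54 h = 10.26 kWh
Cost = 10.26 kWh × $0.29/kWh = $2.98

$2.98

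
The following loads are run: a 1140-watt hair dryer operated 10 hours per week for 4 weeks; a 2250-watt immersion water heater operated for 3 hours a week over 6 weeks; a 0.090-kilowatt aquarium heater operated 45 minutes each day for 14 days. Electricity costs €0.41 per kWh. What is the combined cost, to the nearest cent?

hair dryer: Runtime = 10 h/week × 4 weeks = 40 h
hair dryer: 1.14 kW × 40 h = 45.6 kWh
immersion water heater: Runtime = 3 h/week × 6 weeks = 18 h
immersion water heater: 2.25 kW × 18 h = 40.5 kWh
aquarium heater: Runtime = 45 min × 14 = 630 min = 10.5 h
aquarium heater: 0.09 kW × 10.5 h = 0.945 kWh
Total energy = 87.045 kWh
Cost = 87.045 × €0.41 = €35.69

€35.69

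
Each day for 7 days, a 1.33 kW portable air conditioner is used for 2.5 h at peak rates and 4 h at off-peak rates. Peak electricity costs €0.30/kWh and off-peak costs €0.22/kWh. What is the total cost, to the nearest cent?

Peak energy = 1.33 kW × 2.5 h × 7 = 23.275 kWh
Off-peak energy = 1.33 kW × 4 h × 7 = 37.24 kWh
Cost = 23.275 × €0.30 + 37.24 × €0.22 = €6.9825 + €8.1928 = €15.18

€15.18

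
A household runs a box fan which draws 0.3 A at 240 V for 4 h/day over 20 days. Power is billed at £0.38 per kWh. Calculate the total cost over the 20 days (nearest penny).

Power = 0.3 A × 240 V = 72 W = 0.072 kW
Runtime = 4 h/day × 20 days = 80 h
Energy = 0.072 kW × 80 h = 5.76 kWh
Cost = 5.76 kWh × £0.38/kWh = £2.19

£2.19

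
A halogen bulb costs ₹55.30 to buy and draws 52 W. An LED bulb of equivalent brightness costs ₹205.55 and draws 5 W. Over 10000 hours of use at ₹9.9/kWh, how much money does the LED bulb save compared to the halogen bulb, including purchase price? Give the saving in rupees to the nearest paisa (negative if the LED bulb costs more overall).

₹4502.75

halogen bulb: ₹55.30 + (52/1000) kW × 10000 h × ₹9.9 = ₹55.30 + ₹5148 = ₹5203.3
LED bulb: ₹205.55 + (5/1000) kW × 10000 h × ₹9.9 = ₹205.55 + ₹495 = ₹700.55
Saving = ₹5203.3 − ₹700.55 = ₹4502.75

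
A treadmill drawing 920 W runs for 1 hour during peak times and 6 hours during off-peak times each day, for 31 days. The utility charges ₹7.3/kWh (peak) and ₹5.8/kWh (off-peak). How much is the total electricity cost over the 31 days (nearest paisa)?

₹1200.69

Peak energy = 0.92 kW × 1 h × 31 = 28.52 kWh
Off-peak energy = 0.92 kW × 6 h × 31 = 171.12 kWh
Cost = 28.52 × ₹7.3 + 171.12 × ₹5.8 = ₹208.196 + ₹992.496 = ₹1200.69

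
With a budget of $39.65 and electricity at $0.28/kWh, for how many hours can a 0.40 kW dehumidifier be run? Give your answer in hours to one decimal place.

Energy available = $39.65 ÷ $0.28/kWh = 141.6071 kWh
Hours = 141.6071 kWh ÷ 0.4 kW = 354.0 h

354.0 h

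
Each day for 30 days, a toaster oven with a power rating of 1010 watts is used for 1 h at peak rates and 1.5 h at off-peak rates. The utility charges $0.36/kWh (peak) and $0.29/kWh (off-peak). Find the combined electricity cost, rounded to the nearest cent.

Peak energy = 1.01 kW × 1 h × 30 = 30.3 kWh
Off-peak energy = 1.01 kW × 1.5 h × 30 = 45.45 kWh
Cost = 30.3 × $0.36 + 45.45 × $0.29 = $10.908 + $13.1805 = $24.09

$24.09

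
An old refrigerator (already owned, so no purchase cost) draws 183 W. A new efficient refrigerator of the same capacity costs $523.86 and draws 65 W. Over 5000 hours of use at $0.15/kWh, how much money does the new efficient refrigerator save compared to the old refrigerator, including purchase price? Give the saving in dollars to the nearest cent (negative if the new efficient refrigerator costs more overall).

old refrigerator: $0.00 + (183/1000) kW × 5000 h × $0.15 = $0.00 + $137.25 = $137.25
new efficient refrigerator: $523.86 + (65/1000) kW × 5000 h × $0.15 = $523.86 + $48.75 = $572.61
Saving = $137.25 − $572.61 = −$435.36

-$435.36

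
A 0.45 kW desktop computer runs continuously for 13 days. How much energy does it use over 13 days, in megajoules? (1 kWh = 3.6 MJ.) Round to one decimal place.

Runtime = 24 h × 13 = 312 h
Energy = 0.45 kW × 312 h = 140.4 kWh
= 140.4 × 3.6 MJ = 505.4 MJ

505.4 MJ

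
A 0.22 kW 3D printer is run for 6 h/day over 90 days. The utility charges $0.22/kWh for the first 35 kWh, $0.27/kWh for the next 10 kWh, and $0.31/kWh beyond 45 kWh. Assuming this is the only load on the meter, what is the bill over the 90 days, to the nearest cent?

Runtime = 6 h/day × 90 days = 540 h
Energy = 0.22 kW × 540 h = 118.8 kWh
Tier 1 (0–35 kWh): 35 × $0.22 = $7.7
Tier 2 (35–45 kWh): 10 × $0.27 = $2.7
Above 45 kWh: 73.8 × $0.31 = $22.878
Bill = $33.28

$33.28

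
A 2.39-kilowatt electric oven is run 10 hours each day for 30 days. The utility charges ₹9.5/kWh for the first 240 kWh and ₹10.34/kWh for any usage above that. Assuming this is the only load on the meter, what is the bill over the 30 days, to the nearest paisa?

₹7212.18

Runtime = 10 h/day × 30 days = 300 h
Energy = 2.39 kW × 300 h = 717 kWh
Tier 1 (0–240 kWh): 240 × ₹9.5 = ₹2280
Above 240 kWh: 477 × ₹10.34 = ₹4932.18
Bill = ₹7212.18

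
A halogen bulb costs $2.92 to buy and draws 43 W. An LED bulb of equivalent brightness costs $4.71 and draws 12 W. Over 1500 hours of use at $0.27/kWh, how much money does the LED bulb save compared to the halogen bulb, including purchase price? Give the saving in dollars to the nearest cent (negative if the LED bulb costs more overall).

$10.77

halogen bulb: $2.92 + (43/1000) kW × 1500 h × $0.27 = $2.92 + $17.415 = $20.335
LED bulb: $4.71 + (12/1000) kW × 1500 h × $0.27 = $4.71 + $4.86 = $9.57
Saving = $20.335 − $9.57 = $10.765 → $10.77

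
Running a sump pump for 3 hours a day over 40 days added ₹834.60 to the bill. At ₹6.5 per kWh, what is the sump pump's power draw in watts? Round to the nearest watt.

1070 W

Energy = ₹834.60 ÷ ₹6.5/kWh = 128.4 kWh
Runtime = 3 h/day × 40 days = 120 h
Power = 128.4 kWh ÷ 120 h = 1.07 kW = 1070 W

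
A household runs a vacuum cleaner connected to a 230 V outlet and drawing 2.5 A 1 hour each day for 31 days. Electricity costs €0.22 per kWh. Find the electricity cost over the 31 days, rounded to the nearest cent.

Power = 2.5 A × 230 V = 575 W = 0.575 kW
Runtime = 1 h/day × 31 days = 31 h
Energy = 0.575 kW × 31 h = 17.825 kWh
Cost = 17.825 kWh × €0.22/kWh = €3.92

€3.92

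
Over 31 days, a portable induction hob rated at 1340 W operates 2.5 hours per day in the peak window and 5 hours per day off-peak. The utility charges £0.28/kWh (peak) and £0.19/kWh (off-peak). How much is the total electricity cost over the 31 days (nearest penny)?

£68.54

Peak energy = 1.34 kW × 2.5 h × 31 = 103.85 kWh
Off-peak energy = 1.34 kW × 5 h × 31 = 207.7 kWh
Cost = 103.85 × £0.28 + 207.7 × £0.19 = £29.078 + £39.463 = £68.54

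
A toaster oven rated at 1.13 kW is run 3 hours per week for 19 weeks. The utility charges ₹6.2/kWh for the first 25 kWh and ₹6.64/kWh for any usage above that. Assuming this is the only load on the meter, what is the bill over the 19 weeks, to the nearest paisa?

₹416.68

Runtime = 3 h/week × 19 weeks = 57 h
Energy = 1.13 kW × 57 h = 64.41 kWh
Tier 1 (0–25 kWh): 25 × ₹6.2 = ₹155
Above 25 kWh: 39.41 × ₹6.64 = ₹261.6824
Bill = ₹416.68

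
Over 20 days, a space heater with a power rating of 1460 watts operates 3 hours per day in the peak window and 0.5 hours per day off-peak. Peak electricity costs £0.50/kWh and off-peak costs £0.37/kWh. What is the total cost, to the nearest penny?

£49.20

Peak energy = 1.46 kW × 3 h × 20 = 87.6 kWh
Off-peak energy = 1.46 kW × 0.5 h × 20 = 14.6 kWh
Cost = 87.6 × £0.50 + 14.6 × £0.37 = £43.8 + £5.402 = £49.20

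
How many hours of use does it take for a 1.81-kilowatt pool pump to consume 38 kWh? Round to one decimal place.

21.0 h

Hours = 38 kWh ÷ 1.81 kW = 21.0 h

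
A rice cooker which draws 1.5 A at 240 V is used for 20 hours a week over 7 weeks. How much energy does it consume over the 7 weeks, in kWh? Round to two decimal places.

50.40 kWh

Power = 1.5 A × 240 V = 360 W = 0.36 kW
Runtime = 20 h/week × 7 weeks = 140 h
Energy = 0.36 kW × 140 h = 50.4 kWh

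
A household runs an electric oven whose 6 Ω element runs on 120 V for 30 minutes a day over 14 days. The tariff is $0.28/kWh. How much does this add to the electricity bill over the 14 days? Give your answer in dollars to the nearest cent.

Power = V²/R = 120²/6 = 2400 W = 2.4 kW
Runtime = 30 min × 14 = 420 min = 7 h
Energy = 2.4 kW × 7 h = 16.8 kWh
Cost = 16.8 kWh × $0.28/kWh = $4.70

$4.70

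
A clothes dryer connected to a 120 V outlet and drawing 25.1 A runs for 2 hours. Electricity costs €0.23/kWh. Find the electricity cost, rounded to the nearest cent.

€1.39

Power = 25.1 A × 120 V = 3012 W = 3.012 kW
Energy = 3.012 kW × 2 h = 6.024 kWh
Cost = 6.024 kWh × €0.23/kWh = €1.39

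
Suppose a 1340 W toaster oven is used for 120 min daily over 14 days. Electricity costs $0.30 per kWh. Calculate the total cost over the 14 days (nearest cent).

$11.26

Runtime = 120 min × 14 = 1680 min = 28 h
Energy = 1.34 kW × 28 h = 37.52 kWh
Cost = 37.52 kWh × $0.30/kWh = $11.26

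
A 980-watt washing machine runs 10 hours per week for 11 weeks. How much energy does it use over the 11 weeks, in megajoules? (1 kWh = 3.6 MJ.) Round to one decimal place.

Runtime = 10 h/week × 11 weeks = 110 h
Energy = 0.98 kW × 110 h = 107.8 kWh
= 107.8 × 3.6 MJ = 388.1 MJ

388.1 MJ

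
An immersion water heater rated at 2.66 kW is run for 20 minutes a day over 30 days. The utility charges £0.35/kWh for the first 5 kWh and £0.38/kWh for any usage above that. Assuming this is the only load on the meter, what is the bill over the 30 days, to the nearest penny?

£9.96

Runtime = 20 min × 30 = 600 min = 10 h
Energy = 2.66 kW × 10 h = 26.6 kWh
Tier 1 (0–5 kWh): 5 × £0.35 = £1.75
Above 5 kWh: 21.6 × £0.38 = £8.208
Bill = £9.96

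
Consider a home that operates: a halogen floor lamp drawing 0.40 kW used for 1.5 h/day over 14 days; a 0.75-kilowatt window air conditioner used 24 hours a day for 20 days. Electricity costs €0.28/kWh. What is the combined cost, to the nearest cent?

€103.15

halogen floor lamp: Runtime = 1.5 h/day × 14 days = 21 h
halogen floor lamp: 0.4 kW × 21 h = 8.4 kWh
window air conditioner: Runtime = 24 h × 20 = 480 h
window air conditioner: 0.75 kW × 480 h = 360 kWh
Total energy = 368.4 kWh
Cost = 368.4 × €0.28 = €103.15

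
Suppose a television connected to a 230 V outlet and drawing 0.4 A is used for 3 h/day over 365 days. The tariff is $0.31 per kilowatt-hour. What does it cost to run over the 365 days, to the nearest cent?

Power = 0.4 A × 230 V = 92 W = 0.092 kW
Runtime = 3 h/day × 365 days = 1095 h
Energy = 0.092 kW × 1095 h = 100.74 kWh
Cost = 100.74 kWh × $0.31/kWh = $31.23

$31.23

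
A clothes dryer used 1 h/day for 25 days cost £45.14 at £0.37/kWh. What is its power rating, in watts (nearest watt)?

4880 W

Energy = £45.14 ÷ £0.37/kWh = 122 kWh
Runtime = 1 h/day × 25 days = 25 h
Power = 122 kWh ÷ 25 h = 4.88 kW = 4880 W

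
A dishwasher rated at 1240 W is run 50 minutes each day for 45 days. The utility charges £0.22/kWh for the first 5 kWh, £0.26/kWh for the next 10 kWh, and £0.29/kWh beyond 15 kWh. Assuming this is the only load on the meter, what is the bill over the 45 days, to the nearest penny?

£12.84

Runtime = 50 min × 45 = 2250 min = 37.5 h
Energy = 1.24 kW × 37.5 h = 46.5 kWh
Tier 1 (0–5 kWh): 5 × £0.22 = £1.1
Tier 2 (5–15 kWh): 10 × £0.26 = £2.6
Above 15 kWh: 31.5 × £0.29 = £9.135
Bill = £12.84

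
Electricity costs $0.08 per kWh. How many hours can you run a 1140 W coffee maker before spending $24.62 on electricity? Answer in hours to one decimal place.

Energy available = $24.62 ÷ $0.08/kWh = 307.75 kWh
Hours = 307.75 kWh ÷ 1.14 kW = 270.0 h

270.0 h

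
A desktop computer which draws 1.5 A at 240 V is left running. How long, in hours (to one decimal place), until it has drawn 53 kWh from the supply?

147.2 h

Power = 1.5 A × 240 V = 360 W = 0.36 kW
Hours = 53 kWh ÷ 0.36 kW = 147.2 h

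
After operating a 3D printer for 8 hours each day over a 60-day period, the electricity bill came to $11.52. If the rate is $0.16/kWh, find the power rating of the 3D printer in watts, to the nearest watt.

150 W

Energy = $11.52 ÷ $0.16/kWh = 72 kWh
Runtime = 8 h/day × 60 days = 480 h
Power = 72 kWh ÷ 480 h = 0.15 kW = 150 W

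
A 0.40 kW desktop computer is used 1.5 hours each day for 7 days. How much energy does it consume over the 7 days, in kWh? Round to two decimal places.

4.20 kWh

Runtime = 1.5 h/day × 7 days = 10.5 h
Energy = 0.4 kW × 10.5 h = 4.2 kWh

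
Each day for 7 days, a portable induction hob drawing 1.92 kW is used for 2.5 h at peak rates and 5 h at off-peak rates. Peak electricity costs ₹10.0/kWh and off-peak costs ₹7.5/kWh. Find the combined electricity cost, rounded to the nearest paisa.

₹840.00

Peak energy = 1.92 kW × 2.5 h × 7 = 33.6 kWh
Off-peak energy = 1.92 kW × 5 h × 7 = 67.2 kWh
Cost = 33.6 × ₹10.0 + 67.2 × ₹7.5 = ₹336 + ₹504 = ₹840.00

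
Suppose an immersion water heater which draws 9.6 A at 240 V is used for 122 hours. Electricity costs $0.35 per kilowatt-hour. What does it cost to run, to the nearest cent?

$98.38

Power = 9.6 A × 240 V = 2304 W = 2.304 kW
Energy = 2.304 kW × 122 h = 281.088 kWh
Cost = 281.088 kWh × $0.35/kWh = $98.38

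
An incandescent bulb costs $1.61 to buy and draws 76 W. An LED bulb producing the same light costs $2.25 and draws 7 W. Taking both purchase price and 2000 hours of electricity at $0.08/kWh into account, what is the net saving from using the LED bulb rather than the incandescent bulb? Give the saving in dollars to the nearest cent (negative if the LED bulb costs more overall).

$10.40

incandescent bulb: $1.61 + (76/1000) kW × 2000 h × $0.08 = $1.61 + $12.16 = $13.77
LED bulb: $2.25 + (7/1000) kW × 2000 h × $0.08 = $2.25 + $1.12 = $3.37
Saving = $13.77 − $3.37 = $10.4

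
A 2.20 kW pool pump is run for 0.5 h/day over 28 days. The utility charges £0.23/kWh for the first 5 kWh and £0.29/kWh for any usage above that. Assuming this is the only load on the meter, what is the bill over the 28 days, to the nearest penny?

Runtime = 0.5 h/day × 28 days = 14 h
Energy = 2.2 kW × 14 h = 30.8 kWh
Tier 1 (0–5 kWh): 5 × £0.23 = £1.15
Above 5 kWh: 25.8 × £0.29 = £7.482
Bill = £8.63

£8.63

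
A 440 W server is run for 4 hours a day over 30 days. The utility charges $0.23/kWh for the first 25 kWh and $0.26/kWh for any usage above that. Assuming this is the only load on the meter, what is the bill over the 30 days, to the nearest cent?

Runtime = 4 h/day × 30 days = 120 h
Energy = 0.44 kW × 120 h = 52.8 kWh
Tier 1 (0–25 kWh): 25 × $0.23 = $5.75
Above 25 kWh: 27.8 × $0.26 = $7.228
Bill = $12.98

$12.98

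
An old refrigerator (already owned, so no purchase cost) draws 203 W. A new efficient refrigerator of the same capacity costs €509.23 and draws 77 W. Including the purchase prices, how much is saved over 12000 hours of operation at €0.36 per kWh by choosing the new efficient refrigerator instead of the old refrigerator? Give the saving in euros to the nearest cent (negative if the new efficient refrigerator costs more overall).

€35.09

old refrigerator: €0.00 + (203/1000) kW × 12000 h × €0.36 = €0.00 + €876.96 = €876.96
new efficient refrigerator: €509.23 + (77/1000) kW × 12000 h × €0.36 = €509.23 + €332.64 = €841.87
Saving = €876.96 − €841.87 = €35.09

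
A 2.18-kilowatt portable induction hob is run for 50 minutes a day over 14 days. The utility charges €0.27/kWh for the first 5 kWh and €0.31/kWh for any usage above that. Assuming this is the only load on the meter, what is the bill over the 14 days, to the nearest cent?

Runtime = 50 min × 14 = 700 min = 11.666666… h
Energy = 2.18 kW × 11.666666… h = 25.433333… kWh
Tier 1 (0–5 kWh): 5 × €0.27 = €1.35
Above 5 kWh: 20.433333… × €0.31 = €6.334333…
Bill = €7.68

€7.68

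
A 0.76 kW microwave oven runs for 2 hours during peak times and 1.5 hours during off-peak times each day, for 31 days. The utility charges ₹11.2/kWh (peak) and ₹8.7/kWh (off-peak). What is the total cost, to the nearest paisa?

₹835.20

Peak energy = 0.76 kW × 2 h × 31 = 47.12 kWh
Off-peak energy = 0.76 kW × 1.5 h × 31 = 35.34 kWh
Cost = 47.12 × ₹11.2 + 35.34 × ₹8.7 = ₹527.744 + ₹307.458 = ₹835.20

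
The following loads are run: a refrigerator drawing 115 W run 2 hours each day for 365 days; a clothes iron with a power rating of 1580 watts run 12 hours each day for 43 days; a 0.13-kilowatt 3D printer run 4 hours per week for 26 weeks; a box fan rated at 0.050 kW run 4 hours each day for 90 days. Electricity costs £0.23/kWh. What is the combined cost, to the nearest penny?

£214.07

refrigerator: Runtime = 2 h/day × 365 days = 730 h
refrigerator: 0.115 kW × 730 h = 83.95 kWh
clothes iron: Runtime = 12 h/day × 43 days = 516 h
clothes iron: 1.58 kW × 516 h = 815.28 kWh
3D printer: Runtime = 4 h/week × 26 weeks = 104 h
3D printer: 0.13 kW × 104 h = 13.52 kWh
box fan: Runtime = 4 h/day × 90 days = 360 h
box fan: 0.05 kW × 360 h = 18 kWh
Total energy = 930.75 kWh
Cost = 930.75 × £0.23 = £214.07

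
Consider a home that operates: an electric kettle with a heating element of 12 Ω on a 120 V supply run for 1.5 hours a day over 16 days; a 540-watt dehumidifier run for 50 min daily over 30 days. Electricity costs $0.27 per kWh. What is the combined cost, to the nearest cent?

$11.42

electric kettle: Power = V²/R = 120²/12 = 1200 W = 1.2 kW
electric kettle: Runtime = 1.5 h/day × 16 days = 24 h
electric kettle: 1.2 kW × 24 h = 28.8 kWh
dehumidifier: Runtime = 50 min × 30 = 1500 min = 25 h
dehumidifier: 0.54 kW × 25 h = 13.5 kWh
Total energy = 42.3 kWh
Cost = 42.3 × $0.27 = $11.42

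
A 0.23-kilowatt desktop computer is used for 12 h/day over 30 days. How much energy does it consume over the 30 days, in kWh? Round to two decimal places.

82.80 kWh

Runtime = 12 h/day × 30 days = 360 h
Energy = 0.23 kW × 360 h = 82.8 kWh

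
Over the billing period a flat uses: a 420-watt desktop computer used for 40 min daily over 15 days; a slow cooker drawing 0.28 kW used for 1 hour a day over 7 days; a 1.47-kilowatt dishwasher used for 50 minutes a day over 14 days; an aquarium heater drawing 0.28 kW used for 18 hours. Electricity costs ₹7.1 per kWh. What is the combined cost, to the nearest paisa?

₹201.29

desktop computer: Runtime = 40 min × 15 = 600 min = 10 h
desktop computer: 0.42 kW × 10 h = 4.2 kWh
slow cooker: Runtime = 1 h/day × 7 days = 7 h
slow cooker: 0.28 kW × 7 h = 1.96 kWh
dishwasher: Runtime = 50 min × 14 = 700 min = 11.666666… h
dishwasher: 1.47 kW × 11.666666… h = 17.15 kWh
aquarium heater: 0.28 kW × 18 h = 5.04 kWh
Total energy = 28.35 kWh
Cost = 28.35 × ₹7.1 = ₹201.29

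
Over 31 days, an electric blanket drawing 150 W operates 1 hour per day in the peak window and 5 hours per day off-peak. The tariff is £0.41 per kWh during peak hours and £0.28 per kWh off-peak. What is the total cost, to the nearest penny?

Peak energy = 0.15 kW × 1 h × 31 = 4.65 kWh
Off-peak energy = 0.15 kW × 5 h × 31 = 23.25 kWh
Cost = 4.65 × £0.41 + 23.25 × £0.28 = £1.9065 + £6.51 = £8.42

£8.42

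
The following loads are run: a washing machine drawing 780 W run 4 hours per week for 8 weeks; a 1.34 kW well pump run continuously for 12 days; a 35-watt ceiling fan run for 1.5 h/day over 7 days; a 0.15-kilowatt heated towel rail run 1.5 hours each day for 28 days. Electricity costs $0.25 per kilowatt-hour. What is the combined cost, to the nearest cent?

$104.39

washing machine: Runtime = 4 h/week × 8 weeks = 32 h
washing machine: 0.78 kW × 32 h = 24.96 kWh
well pump: Runtime = 24 h × 12 = 288 h
well pump: 1.34 kW × 288 h = 385.92 kWh
ceiling fan: Runtime = 1.5 h/day × 7 days = 10.5 h
ceiling fan: 0.035 kW × 10.5 h = 0.3675 kWh
heated towel rail: Runtime = 1.5 h/day × 28 days = 42 h
heated towel rail: 0.15 kW × 42 h = 6.3 kWh
Total energy = 417.5475 kWh
Cost = 417.5475 × $0.25 = $104.39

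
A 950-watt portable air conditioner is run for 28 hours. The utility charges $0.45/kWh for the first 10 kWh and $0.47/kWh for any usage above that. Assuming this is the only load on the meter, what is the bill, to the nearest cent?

Energy = 0.95 kW × 28 h = 26.6 kWh
Tier 1 (0–10 kWh): 10 × $0.45 = $4.5
Above 10 kWh: 16.6 × $0.47 = $7.802
Bill = $12.30

$12.30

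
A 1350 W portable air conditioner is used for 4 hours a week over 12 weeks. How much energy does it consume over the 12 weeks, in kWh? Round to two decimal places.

64.80 kWh

Runtime = 4 h/week × 12 weeks = 48 h
Energy = 1.35 kW × 48 h = 64.8 kWh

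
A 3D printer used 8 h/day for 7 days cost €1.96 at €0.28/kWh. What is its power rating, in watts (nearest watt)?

125 W

Energy = €1.96 ÷ €0.28/kWh = 7 kWh
Runtime = 8 h/day × 7 days = 56 h
Power = 7 kWh ÷ 56 h = 0.125 kW = 125 W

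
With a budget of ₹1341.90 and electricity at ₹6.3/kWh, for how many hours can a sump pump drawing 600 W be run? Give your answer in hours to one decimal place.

Energy available = ₹1341.90 ÷ ₹6.3/kWh = 213 kWh
Hours = 213 kWh ÷ 0.6 kW = 355.0 h

355.0 h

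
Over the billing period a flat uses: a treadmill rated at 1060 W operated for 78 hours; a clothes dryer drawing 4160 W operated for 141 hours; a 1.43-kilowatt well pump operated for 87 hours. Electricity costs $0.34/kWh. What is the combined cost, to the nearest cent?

$269.84

treadmill: 1.06 kW × 78 h = 82.68 kWh
clothes dryer: 4.16 kW × 141 h = 586.56 kWh
well pump: 1.43 kW × 87 h = 124.41 kWh
Total energy = 793.65 kWh
Cost = 793.65 × $0.34 = $269.84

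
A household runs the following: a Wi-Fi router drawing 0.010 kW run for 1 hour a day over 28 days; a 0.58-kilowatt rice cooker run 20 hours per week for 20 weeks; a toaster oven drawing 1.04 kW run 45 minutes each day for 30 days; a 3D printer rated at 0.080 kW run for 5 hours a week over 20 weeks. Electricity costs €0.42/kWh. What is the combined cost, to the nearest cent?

Wi-Fi router: Runtime = 1 h/day × 28 days = 28 h
Wi-Fi router: 0.01 kW × 28 h = 0.28 kWh
rice cooker: Runtime = 20 h/week × 20 weeks = 400 h
rice cooker: 0.58 kW × 400 h = 232 kWh
toaster oven: Runtime = 45 min × 30 = 1350 min = 22.5 h
toaster oven: 1.04 kW × 22.5 h = 23.4 kWh
3D printer: Runtime = 5 h/week × 20 weeks = 100 h
3D printer: 0.08 kW × 100 h = 8 kWh
Total energy = 263.68 kWh
Cost = 263.68 × €0.42 = €110.75

€110.75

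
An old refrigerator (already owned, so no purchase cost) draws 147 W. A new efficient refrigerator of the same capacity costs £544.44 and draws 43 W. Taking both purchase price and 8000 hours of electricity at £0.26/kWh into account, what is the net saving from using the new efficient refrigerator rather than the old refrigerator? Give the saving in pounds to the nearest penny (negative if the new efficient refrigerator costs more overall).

old refrigerator: £0.00 + (147/1000) kW × 8000 h × £0.26 = £0.00 + £305.76 = £305.76
new efficient refrigerator: £544.44 + (43/1000) kW × 8000 h × £0.26 = £544.44 + £89.44 = £633.88
Saving = £305.76 − £633.88 = −£328.12

-£328.12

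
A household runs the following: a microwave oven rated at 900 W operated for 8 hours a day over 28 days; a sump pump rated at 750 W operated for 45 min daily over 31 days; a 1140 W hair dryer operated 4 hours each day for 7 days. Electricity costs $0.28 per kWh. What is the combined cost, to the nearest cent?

microwave oven: Runtime = 8 h/day × 28 days = 224 h
microwave oven: 0.9 kW × 224 h = 201.6 kWh
sump pump: Runtime = 45 min × 31 = 1395 min = 23.25 h
sump pump: 0.75 kW × 23.25 h = 17.4375 kWh
hair dryer: Runtime = 4 h/day × 7 days = 28 h
hair dryer: 1.14 kW × 28 h = 31.92 kWh
Total energy = 250.9575 kWh
Cost = 250.9575 × $0.28 = $70.27

$70.27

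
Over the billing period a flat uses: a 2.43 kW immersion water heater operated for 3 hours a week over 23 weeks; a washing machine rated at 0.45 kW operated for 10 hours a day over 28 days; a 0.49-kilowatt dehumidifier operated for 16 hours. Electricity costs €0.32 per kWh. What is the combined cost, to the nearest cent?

immersion water heater: Runtime = 3 h/week × 23 weeks = 69 h
immersion water heater: 2.43 kW × 69 h = 167.67 kWh
washing machine: Runtime = 10 h/day × 28 days = 280 h
washing machine: 0.45 kW × 280 h = 126 kWh
dehumidifier: 0.49 kW × 16 h = 7.84 kWh
Total energy = 301.51 kWh
Cost = 301.51 × €0.32 = €96.48

€96.48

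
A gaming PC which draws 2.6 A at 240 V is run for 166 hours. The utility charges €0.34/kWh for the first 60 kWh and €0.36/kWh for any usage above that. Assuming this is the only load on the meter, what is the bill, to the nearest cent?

€36.09

Power = 2.6 A × 240 V = 624 W = 0.624 kW
Energy = 0.624 kW × 166 h = 103.584 kWh
Tier 1 (0–60 kWh): 60 × €0.34 = €20.4
Above 60 kWh: 43.584 × €0.36 = €15.69024
Bill = €36.09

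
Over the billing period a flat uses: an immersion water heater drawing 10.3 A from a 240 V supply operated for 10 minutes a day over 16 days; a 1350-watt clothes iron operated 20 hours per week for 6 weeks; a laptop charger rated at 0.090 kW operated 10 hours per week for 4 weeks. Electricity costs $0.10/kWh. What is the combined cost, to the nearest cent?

immersion water heater: Power = 10.3 A × 240 V = 2472 W = 2.472 kW
immersion water heater: Runtime = 10 min × 16 = 160 min = 2.666666… h
immersion water heater: 2.472 kW × 2.666666… h = 6.592 kWh
clothes iron: Runtime = 20 h/week × 6 weeks = 120 h
clothes iron: 1.35 kW × 120 h = 162 kWh
laptop charger: Runtime = 10 h/week × 4 weeks = 40 h
laptop charger: 0.09 kW × 40 h = 3.6 kWh
Total energy = 172.192 kWh
Cost = 172.192 × $0.10 = $17.22

$17.22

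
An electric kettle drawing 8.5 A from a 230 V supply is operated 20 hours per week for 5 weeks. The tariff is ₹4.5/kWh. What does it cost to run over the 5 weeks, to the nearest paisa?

Power = 8.5 A × 230 V = 1955 W = 1.955 kW
Runtime = 20 h/week × 5 weeks = 100 h
Energy = 1.955 kW × 100 h = 195.5 kWh
Cost = 195.5 kWh × ₹4.5/kWh = ₹879.75

₹879.75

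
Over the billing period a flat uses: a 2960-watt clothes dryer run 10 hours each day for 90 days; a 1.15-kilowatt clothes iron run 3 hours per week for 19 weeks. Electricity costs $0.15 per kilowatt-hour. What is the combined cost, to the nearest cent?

$409.43

clothes dryer: Runtime = 10 h/day × 90 days = 900 h
clothes dryer: 2.96 kW × 900 h = 2664 kWh
clothes iron: Runtime = 3 h/week × 19 weeks = 57 h
clothes iron: 1.15 kW × 57 h = 65.55 kWh
Total energy = 2729.55 kWh
Cost = 2729.55 × $0.15 = $409.43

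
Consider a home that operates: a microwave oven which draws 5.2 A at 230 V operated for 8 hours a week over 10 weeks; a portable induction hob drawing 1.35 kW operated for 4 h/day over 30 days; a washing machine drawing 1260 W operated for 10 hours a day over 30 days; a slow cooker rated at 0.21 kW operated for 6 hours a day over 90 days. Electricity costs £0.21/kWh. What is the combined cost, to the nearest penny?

microwave oven: Power = 5.2 A × 230 V = 1196 W = 1.196 kW
microwave oven: Runtime = 8 h/week × 10 weeks = 80 h
microwave oven: 1.196 kW × 80 h = 95.68 kWh
portable induction hob: Runtime = 4 h/day × 30 days = 120 h
portable induction hob: 1.35 kW × 120 h = 162 kWh
washing machine: Runtime = 10 h/day × 30 days = 300 h
washing machine: 1.26 kW × 300 h = 378 kWh
slow cooker: Runtime = 6 h/day × 90 days = 540 h
slow cooker: 0.21 kW × 540 h = 113.4 kWh
Total energy = 749.08 kWh
Cost = 749.08 × £0.21 = £157.31

£157.31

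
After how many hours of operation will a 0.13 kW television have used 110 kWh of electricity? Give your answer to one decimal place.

846.2 h

Hours = 110 kWh ÷ 0.13 kW = 846.2 h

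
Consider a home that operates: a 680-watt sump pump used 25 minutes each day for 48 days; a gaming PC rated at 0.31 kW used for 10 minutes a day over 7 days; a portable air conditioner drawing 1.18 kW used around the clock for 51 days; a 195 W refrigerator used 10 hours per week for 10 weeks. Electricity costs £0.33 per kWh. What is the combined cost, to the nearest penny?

£487.67

sump pump: Runtime = 25 min × 48 = 1200 min = 20 h
sump pump: 0.68 kW × 20 h = 13.6 kWh
gaming PC: Runtime = 10 min × 7 = 70 min = 1.166666… h
gaming PC: 0.31 kW × 1.166666… h = 0.361666… kWh
portable air conditioner: Runtime = 24 h × 51 = 1224 h
portable air conditioner: 1.18 kW × 1224 h = 1444.32 kWh
refrigerator: Runtime = 10 h/week × 10 weeks = 100 h
refrigerator: 0.195 kW × 100 h = 19.5 kWh
Total energy = 1477.781666… kWh
Cost = 1477.781666… × £0.33 = £487.67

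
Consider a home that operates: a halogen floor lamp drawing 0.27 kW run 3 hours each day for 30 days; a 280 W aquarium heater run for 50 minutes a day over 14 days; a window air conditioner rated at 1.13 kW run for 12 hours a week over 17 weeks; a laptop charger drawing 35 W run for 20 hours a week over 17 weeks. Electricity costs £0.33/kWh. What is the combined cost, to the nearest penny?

halogen floor lamp: Runtime = 3 h/day × 30 days = 90 h
halogen floor lamp: 0.27 kW × 90 h = 24.3 kWh
aquarium heater: Runtime = 50 min × 14 = 700 min = 11.666666… h
aquarium heater: 0.28 kW × 11.666666… h = 3.266666… kWh
window air conditioner: Runtime = 12 h/week × 17 weeks = 204 h
window air conditioner: 1.13 kW × 204 h = 230.52 kWh
laptop charger: Runtime = 20 h/week × 17 weeks = 340 h
laptop charger: 0.035 kW × 340 h = 11.9 kWh
Total energy = 269.986666… kWh
Cost = 269.986666… × £0.33 = £89.10

£89.10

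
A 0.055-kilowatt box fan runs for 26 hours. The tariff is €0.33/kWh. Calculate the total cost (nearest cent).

€0.47

Energy = 0.055 kW × 26 h = 1.43 kWh
Cost = 1.43 kWh × €0.33/kWh = €0.47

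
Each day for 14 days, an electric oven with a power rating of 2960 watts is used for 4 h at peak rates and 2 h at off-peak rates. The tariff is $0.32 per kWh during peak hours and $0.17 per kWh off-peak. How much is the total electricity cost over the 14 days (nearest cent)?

$67.13

Peak energy = 2.96 kW × 4 h × 14 = 165.76 kWh
Off-peak energy = 2.96 kW × 2 h × 14 = 82.88 kWh
Cost = 165.76 × $0.32 + 82.88 × $0.17 = $53.0432 + $14.0896 = $67.13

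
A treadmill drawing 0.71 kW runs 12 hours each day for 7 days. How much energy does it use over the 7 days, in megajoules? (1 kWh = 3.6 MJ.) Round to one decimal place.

Runtime = 12 h/day × 7 days = 84 h
Energy = 0.71 kW × 84 h = 59.64 kWh
= 59.64 × 3.6 MJ = 214.7 MJ

214.7 MJ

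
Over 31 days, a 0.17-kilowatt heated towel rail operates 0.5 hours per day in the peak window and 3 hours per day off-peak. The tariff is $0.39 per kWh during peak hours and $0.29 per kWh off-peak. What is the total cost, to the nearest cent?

$5.61

Peak energy = 0.17 kW × 0.5 h × 31 = 2.635 kWh
Off-peak energy = 0.17 kW × 3 h × 31 = 15.81 kWh
Cost = 2.635 × $0.39 + 15.81 × $0.29 = $1.02765 + $4.5849 = $5.61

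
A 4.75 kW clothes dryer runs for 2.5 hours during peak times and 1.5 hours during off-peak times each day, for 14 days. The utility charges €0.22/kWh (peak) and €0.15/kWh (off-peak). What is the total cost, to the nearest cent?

€51.54

Peak energy = 4.75 kW × 2.5 h × 14 = 166.25 kWh
Off-peak energy = 4.75 kW × 1.5 h × 14 = 99.75 kWh
Cost = 166.25 × €0.22 + 99.75 × €0.15 = €36.575 + €14.9625 = €51.54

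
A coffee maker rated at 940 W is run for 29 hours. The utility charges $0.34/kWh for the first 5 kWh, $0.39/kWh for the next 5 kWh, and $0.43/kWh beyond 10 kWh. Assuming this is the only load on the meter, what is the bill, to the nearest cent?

Energy = 0.94 kW × 29 h = 27.26 kWh
Tier 1 (0–5 kWh): 5 × $0.34 = $1.7
Tier 2 (5–10 kWh): 5 × $0.39 = $1.95
Above 10 kWh: 17.26 × $0.43 = $7.4218
Bill = $11.07

$11.07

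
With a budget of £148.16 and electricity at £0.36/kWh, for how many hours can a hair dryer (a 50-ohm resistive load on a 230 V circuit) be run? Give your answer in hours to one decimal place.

389.0 h

Power = V²/R = 230²/50 = 1058 W = 1.058 kW
Energy available = £148.16 ÷ £0.36/kWh = 411.5556 kWh
Hours = 411.5556 kWh ÷ 1.058 kW = 389.0 h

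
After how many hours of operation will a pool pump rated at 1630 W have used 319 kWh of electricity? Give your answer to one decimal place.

Hours = 319 kWh ÷ 1.63 kW = 195.7 h

195.7 h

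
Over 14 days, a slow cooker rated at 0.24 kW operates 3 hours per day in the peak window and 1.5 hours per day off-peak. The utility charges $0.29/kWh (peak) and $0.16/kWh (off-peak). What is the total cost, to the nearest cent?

$3.73

Peak energy = 0.24 kW × 3 h × 14 = 10.08 kWh
Off-peak energy = 0.24 kW × 1.5 h × 14 = 5.04 kWh
Cost = 10.08 × $0.29 + 5.04 × $0.16 = $2.9232 + $0.8064 = $3.73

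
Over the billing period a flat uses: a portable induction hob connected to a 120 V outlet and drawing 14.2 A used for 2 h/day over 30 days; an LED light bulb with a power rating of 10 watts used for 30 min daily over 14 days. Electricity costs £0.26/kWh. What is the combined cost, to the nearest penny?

portable induction hob: Power = 14.2 A × 120 V = 1704 W = 1.704 kW
portable induction hob: Runtime = 2 h/day × 30 days = 60 h
portable induction hob: 1.704 kW × 60 h = 102.24 kWh
LED light bulb: Runtime = 30 min × 14 = 420 min = 7 h
LED light bulb: 0.01 kW × 7 h = 0.07 kWh
Total energy = 102.31 kWh
Cost = 102.31 × £0.26 = £26.60

£26.60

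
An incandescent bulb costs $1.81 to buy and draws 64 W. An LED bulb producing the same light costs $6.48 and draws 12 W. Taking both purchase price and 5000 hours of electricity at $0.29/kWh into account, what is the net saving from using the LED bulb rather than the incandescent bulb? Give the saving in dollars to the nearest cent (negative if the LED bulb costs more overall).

incandescent bulb: $1.81 + (64/1000) kW × 5000 h × $0.29 = $1.81 + $92.8 = $94.61
LED bulb: $6.48 + (12/1000) kW × 5000 h × $0.29 = $6.48 + $17.4 = $23.88
Saving = $94.61 − $23.88 = $70.73

$70.73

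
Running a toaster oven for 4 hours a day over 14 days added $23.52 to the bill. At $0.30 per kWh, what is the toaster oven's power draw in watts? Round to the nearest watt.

1400 W

Energy = $23.52 ÷ $0.30/kWh = 78.4 kWh
Runtime = 4 h/day × 14 days = 56 h
Power = 78.4 kWh ÷ 56 h = 1.4 kW = 1400 W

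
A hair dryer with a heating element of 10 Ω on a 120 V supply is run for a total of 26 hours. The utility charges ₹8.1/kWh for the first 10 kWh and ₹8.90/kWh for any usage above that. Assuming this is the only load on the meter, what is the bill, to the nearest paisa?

₹325.22

Power = V²/R = 120²/10 = 1440 W = 1.44 kW
Energy = 1.44 kW × 26 h = 37.44 kWh
Tier 1 (0–10 kWh): 10 × ₹8.1 = ₹81
Above 10 kWh: 27.44 × ₹8.90 = ₹244.216
Bill = ₹325.22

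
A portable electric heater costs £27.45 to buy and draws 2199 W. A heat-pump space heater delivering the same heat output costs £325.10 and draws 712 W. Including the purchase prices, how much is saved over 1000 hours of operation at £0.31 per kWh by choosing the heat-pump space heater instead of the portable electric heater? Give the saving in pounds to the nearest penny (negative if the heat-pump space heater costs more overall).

£163.32

portable electric heater: £27.45 + (2199/1000) kW × 1000 h × £0.31 = £27.45 + £681.69 = £709.14
heat-pump space heater: £325.10 + (712/1000) kW × 1000 h × £0.31 = £325.10 + £220.72 = £545.82
Saving = £709.14 − £545.82 = £163.32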